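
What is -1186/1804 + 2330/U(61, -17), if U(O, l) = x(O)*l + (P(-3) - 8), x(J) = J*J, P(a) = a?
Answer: -4952448/7133467 ≈ -0.69426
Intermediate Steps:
x(J) = J**2
U(O, l) = -11 + l*O**2 (U(O, l) = O**2*l + (-3 - 8) = l*O**2 - 11 = -11 + l*O**2)
-1186/1804 + 2330/U(61, -17) = -1186/1804 + 2330/(-11 - 17*61**2) = -1186*1/1804 + 2330/(-11 - 17*3721) = -593/902 + 2330/(-11 - 63257) = -593/902 + 2330/(-63268) = -593/902 + 2330*(-1/63268) = -593/902 - 1165/31634 = -4952448/7133467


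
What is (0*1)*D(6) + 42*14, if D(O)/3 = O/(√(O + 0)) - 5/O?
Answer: 588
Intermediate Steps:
D(O) = -15/O + 3*√O (D(O) = 3*(O/(√(O + 0)) - 5/O) = 3*(O/(√O) - 5/O) = 3*(O/√O - 5/O) = 3*(√O - 5/O) = -15/O + 3*√O)
(0*1)*D(6) + 42*14 = (0*1)*(3*(-5 + 6^(3/2))/6) + 42*14 = 0*(3*(⅙)*(-5 + 6*√6)) + 588 = 0*(-5/2 + 3*√6) + 588 = 0 + 588 = 588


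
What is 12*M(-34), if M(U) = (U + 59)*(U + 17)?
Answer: -5100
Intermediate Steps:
M(U) = (17 + U)*(59 + U) (M(U) = (59 + U)*(17 + U) = (17 + U)*(59 + U))
12*M(-34) = 12*(1003 + (-34)² + 76*(-34)) = 12*(1003 + 1156 - 2584) = 12*(-425) = -5100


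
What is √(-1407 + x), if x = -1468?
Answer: 5*I*√115 ≈ 53.619*I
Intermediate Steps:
√(-1407 + x) = √(-1407 - 1468) = √(-2875) = 5*I*√115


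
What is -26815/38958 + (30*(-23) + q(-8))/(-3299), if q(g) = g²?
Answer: -64074977/128522442 ≈ -0.49855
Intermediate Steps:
-26815/38958 + (30*(-23) + q(-8))/(-3299) = -26815/38958 + (30*(-23) + (-8)²)/(-3299) = -26815*1/38958 + (-690 + 64)*(-1/3299) = -26815/38958 - 626*(-1/3299) = -26815/38958 + 626/3299 = -64074977/128522442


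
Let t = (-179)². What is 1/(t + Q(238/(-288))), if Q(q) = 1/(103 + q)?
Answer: 14713/471419377 ≈ 3.1210e-5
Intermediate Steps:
t = 32041
1/(t + Q(238/(-288))) = 1/(32041 + 1/(103 + 238/(-288))) = 1/(32041 + 1/(103 + 238*(-1/288))) = 1/(32041 + 1/(103 - 119/144)) = 1/(32041 + 1/(14713/144)) = 1/(32041 + 144/14713) = 1/(471419377/14713) = 14713/471419377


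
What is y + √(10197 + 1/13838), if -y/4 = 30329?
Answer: -121316 + √1952626031906/13838 ≈ -1.2122e+5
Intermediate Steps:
y = -121316 (y = -4*30329 = -121316)
y + √(10197 + 1/13838) = -121316 + √(10197 + 1/13838) = -121316 + √(141106087/13838) = -121316 + √1952626031906/13838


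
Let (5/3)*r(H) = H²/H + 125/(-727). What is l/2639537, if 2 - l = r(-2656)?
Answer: 5800381/9594716995 ≈ 0.00060454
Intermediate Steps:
r(H) = -75/727 + 3*H/5 (r(H) = 3*(H²/H + 125/(-727))/5 = 3*(H + 125*(-1/727))/5 = 3*(H - 125/727)/5 = 3*(-125/727 + H)/5 = -75/727 + 3*H/5)
l = 5800381/3635 (l = 2 - (-75/727 + (⅗)*(-2656)) = 2 - (-75/727 - 7968/5) = 2 - 1*(-5793111/3635) = 2 + 5793111/3635 = 5800381/3635 ≈ 1595.7)
l/2639537 = (5800381/3635)/2639537 = (5800381/3635)*(1/2639537) = 5800381/9594716995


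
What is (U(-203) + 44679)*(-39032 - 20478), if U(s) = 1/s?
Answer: -539745940360/203 ≈ -2.6588e+9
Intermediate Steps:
(U(-203) + 44679)*(-39032 - 20478) = (1/(-203) + 44679)*(-39032 - 20478) = (-1/203 + 44679)*(-59510) = (9069836/203)*(-59510) = -539745940360/203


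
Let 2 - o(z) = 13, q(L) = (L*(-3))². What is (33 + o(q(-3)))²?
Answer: 484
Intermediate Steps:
q(L) = 9*L² (q(L) = (-3*L)² = 9*L²)
o(z) = -11 (o(z) = 2 - 1*13 = 2 - 13 = -11)
(33 + o(q(-3)))² = (33 - 11)² = 22² = 484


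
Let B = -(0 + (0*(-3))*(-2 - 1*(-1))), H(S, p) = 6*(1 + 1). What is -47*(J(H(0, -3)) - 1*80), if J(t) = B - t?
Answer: 4324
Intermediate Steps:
H(S, p) = 12 (H(S, p) = 6*2 = 12)
B = 0 (B = -(0 + 0*(-2 + 1)) = -(0 + 0*(-1)) = -(0 + 0) = -1*0 = 0)
J(t) = -t (J(t) = 0 - t = -t)
-47*(J(H(0, -3)) - 1*80) = -47*(-1*12 - 1*80) = -47*(-12 - 80) = -47*(-92) = 4324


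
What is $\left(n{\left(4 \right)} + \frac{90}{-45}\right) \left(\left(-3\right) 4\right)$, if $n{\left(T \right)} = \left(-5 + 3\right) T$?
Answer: $120$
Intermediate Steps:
$n{\left(T \right)} = - 2 T$
$\left(n{\left(4 \right)} + \frac{90}{-45}\right) \left(\left(-3\right) 4\right) = \left(\left(-2\right) 4 + \frac{90}{-45}\right) \left(\left(-3\right) 4\right) = \left(-8 + 90 \left(- \frac{1}{45}\right)\right) \left(-12\right) = \left(-8 - 2\right) \left(-12\right) = \left(-10\right) \left(-12\right) = 120$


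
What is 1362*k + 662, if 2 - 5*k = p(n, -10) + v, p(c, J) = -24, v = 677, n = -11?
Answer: -883352/5 ≈ -1.7667e+5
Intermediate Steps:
k = -651/5 (k = ⅖ - (-24 + 677)/5 = ⅖ - ⅕*653 = ⅖ - 653/5 = -651/5 ≈ -130.20)
1362*k + 662 = 1362*(-651/5) + 662 = -886662/5 + 662 = -883352/5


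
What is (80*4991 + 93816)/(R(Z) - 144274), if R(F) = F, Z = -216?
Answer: -246548/72245 ≈ -3.4127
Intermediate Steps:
(80*4991 + 93816)/(R(Z) - 144274) = (80*4991 + 93816)/(-216 - 144274) = (399280 + 93816)/(-144490) = 493096*(-1/144490) = -246548/72245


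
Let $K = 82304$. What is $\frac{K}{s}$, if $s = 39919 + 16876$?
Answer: $\frac{82304}{56795} \approx 1.4491$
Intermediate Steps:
$s = 56795$
$\frac{K}{s} = \frac{82304}{56795}$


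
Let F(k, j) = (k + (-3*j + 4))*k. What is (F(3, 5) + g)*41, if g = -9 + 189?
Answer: 6396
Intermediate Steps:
g = 180
F(k, j) = k*(4 + k - 3*j) (F(k, j) = (k + (4 - 3*j))*k = (4 + k - 3*j)*k = k*(4 + k - 3*j))
(F(3, 5) + g)*41 = (3*(4 + 3 - 3*5) + 180)*41 = (3*(4 + 3 - 15) + 180)*41 = (3*(-8) + 180)*41 = (-24 + 180)*41 = 156*41 = 6396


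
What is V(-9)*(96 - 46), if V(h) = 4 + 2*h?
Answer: -700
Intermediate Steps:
V(-9)*(96 - 46) = (4 + 2*(-9))*(96 - 46) = (4 - 18)*50 = -14*50 = -700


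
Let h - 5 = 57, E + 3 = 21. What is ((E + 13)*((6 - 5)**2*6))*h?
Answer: 11532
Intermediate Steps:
E = 18 (E = -3 + 21 = 18)
h = 62 (h = 5 + 57 = 62)
((E + 13)*((6 - 5)**2*6))*h = ((18 + 13)*((6 - 5)**2*6))*62 = (31*(1**2*6))*62 = (31*(1*6))*62 = (31*6)*62 = 186*62 = 11532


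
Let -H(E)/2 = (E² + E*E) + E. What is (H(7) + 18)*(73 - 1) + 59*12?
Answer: -13116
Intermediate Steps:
H(E) = -4*E² - 2*E (H(E) = -2*((E² + E*E) + E) = -2*((E² + E²) + E) = -2*(2*E² + E) = -2*(E + 2*E²) = -4*E² - 2*E)
(H(7) + 18)*(73 - 1) + 59*12 = (-2*7*(1 + 2*7) + 18)*(73 - 1) + 59*12 = (-2*7*(1 + 14) + 18)*72 + 708 = (-2*7*15 + 18)*72 + 708 = (-210 + 18)*72 + 708 = -192*72 + 708 = -13824 + 708 = -13116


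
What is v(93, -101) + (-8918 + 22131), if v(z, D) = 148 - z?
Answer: 13268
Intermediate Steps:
v(93, -101) + (-8918 + 22131) = (148 - 1*93) + (-8918 + 22131) = (148 - 93) + 13213 = 55 + 13213 = 13268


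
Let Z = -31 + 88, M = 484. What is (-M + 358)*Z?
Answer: -7182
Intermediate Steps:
Z = 57
(-M + 358)*Z = (-1*484 + 358)*57 = (-484 + 358)*57 = -126*57 = -7182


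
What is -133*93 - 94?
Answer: -12463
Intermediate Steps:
-133*93 - 94 = -12369 - 94 = -12463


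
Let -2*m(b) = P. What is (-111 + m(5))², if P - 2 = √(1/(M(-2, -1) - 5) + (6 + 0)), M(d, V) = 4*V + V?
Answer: (2240 + √590)²/400 ≈ 12818.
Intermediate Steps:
M(d, V) = 5*V
P = 2 + √590/10 (P = 2 + √(1/(5*(-1) - 5) + (6 + 0)) = 2 + √(1/(-5 - 5) + 6) = 2 + √(1/(-10) + 6) = 2 + √(-⅒ + 6) = 2 + √(59/10) = 2 + √590/10 ≈ 4.4290)
m(b) = -1 - √590/20 (m(b) = -(2 + √590/10)/2 = -1 - √590/20)
(-111 + m(5))² = (-111 + (-1 - √590/20))² = (-112 - √590/20)²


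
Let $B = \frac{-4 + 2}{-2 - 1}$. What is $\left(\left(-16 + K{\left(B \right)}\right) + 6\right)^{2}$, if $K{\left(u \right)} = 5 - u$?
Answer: $\frac{289}{9} \approx 32.111$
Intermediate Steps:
$B = \frac{2}{3}$ ($B = - \frac{2}{-3} = \left(-2\right) \left(- \frac{1}{3}\right) = \frac{2}{3} \approx 0.66667$)
$\left(\left(-16 + K{\left(B \right)}\right) + 6\right)^{2} = \left(\left(-16 + \left(5 - \frac{2}{3}\right)\right) + 6\right)^{2} = \left(\left(-16 + \frac{13}{3}\right) + 6\right)^{2} = \left(- \frac{35}{3} + 6\right)^{2} = \left(- \frac{17}{3}\right)^{2} = \frac{289}{9}$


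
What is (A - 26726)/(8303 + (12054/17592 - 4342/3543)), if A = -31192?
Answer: -601656585768/86246582171 ≈ -6.9760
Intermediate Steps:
(A - 26726)/(8303 + (12054/17592 - 4342/3543)) = (-31192 - 26726)/(8303 + (12054/17592 - 4342/3543)) = -57918/(8303 + (12054*(1/17592) - 4342*1/3543)) = -57918/(8303 + (2009/2932 - 4342/3543)) = -57918/(8303 - 5612857/10388076) = -57918/86246582171/10388076 = -57918*10388076/86246582171 = -601656585768/86246582171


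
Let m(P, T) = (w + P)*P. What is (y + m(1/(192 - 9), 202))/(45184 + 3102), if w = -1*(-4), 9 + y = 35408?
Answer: 592738922/808524927 ≈ 0.73311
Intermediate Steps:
y = 35399 (y = -9 + 35408 = 35399)
w = 4
m(P, T) = P*(4 + P) (m(P, T) = (4 + P)*P = P*(4 + P))
(y + m(1/(192 - 9), 202))/(45184 + 3102) = (35399 + (4 + 1/(192 - 9))/(192 - 9))/(45184 + 3102) = (35399 + (4 + 1/183)/183)/48286 = (35399 + (4 + 1/183)/183)*(1/48286) = (35399 + (1/183)*(733/183))*(1/48286) = (35399 + 733/33489)*(1/48286) = (1185477844/33489)*(1/48286) = 592738922/808524927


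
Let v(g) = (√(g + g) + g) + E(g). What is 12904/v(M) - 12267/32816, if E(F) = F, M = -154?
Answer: -427248167/10140144 - 6452*I*√77/23793 ≈ -42.134 - 2.3795*I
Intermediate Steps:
v(g) = 2*g + √2*√g (v(g) = (√(g + g) + g) + g = (√(2*g) + g) + g = (√2*√g + g) + g = (g + √2*√g) + g = 2*g + √2*√g)
12904/v(M) - 12267/32816 = 12904/(2*(-154) + √2*√(-154)) - 12267/32816 = 12904/(-308 + √2*(I*√154)) - 12267*1/32816 = 12904/(-308 + 2*I*√77) - 12267/32816 = -12267/32816 + 12904/(-308 + 2*I*√77)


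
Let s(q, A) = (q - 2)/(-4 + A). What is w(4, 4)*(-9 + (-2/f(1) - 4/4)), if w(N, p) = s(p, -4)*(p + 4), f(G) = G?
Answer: 24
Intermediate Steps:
s(q, A) = (-2 + q)/(-4 + A)
w(N, p) = (4 + p)*(¼ - p/8) (w(N, p) = ((-2 + p)/(-4 - 4))*(p + 4) = ((-2 + p)/(-8))*(4 + p) = (-(-2 + p)/8)*(4 + p) = (¼ - p/8)*(4 + p) = (4 + p)*(¼ - p/8))
w(4, 4)*(-9 + (-2/f(1) - 4/4)) = (-(-2 + 4)*(4 + 4)/8)*(-9 + (-2/1 - 4/4)) = (-⅛*2*8)*(-9 + (-2*1 - 4*¼)) = -2*(-9 + (-2 - 1)) = -2*(-9 - 3) = -2*(-12) = 24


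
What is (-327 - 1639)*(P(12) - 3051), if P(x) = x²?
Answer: 5715162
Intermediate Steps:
(-327 - 1639)*(P(12) - 3051) = (-327 - 1639)*(12² - 3051) = -1966*(144 - 3051) = -1966*(-2907) = 5715162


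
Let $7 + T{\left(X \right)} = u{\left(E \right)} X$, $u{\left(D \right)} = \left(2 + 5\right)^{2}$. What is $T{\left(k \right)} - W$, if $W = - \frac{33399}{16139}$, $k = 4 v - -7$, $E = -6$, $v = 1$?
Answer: $\frac{8619347}{16139} \approx 534.07$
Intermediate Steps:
$u{\left(D \right)} = 49$ ($u{\left(D \right)} = 7^{2} = 49$)
$k = 11$ ($k = 4 \cdot 1 - -7 = 4 + 7 = 11$)
$T{\left(X \right)} = -7 + 49 X$
$W = - \frac{33399}{16139}$ ($W = \left(-33399\right) \frac{1}{16139} = - \frac{33399}{16139} \approx -2.0695$)
$T{\left(k \right)} - W = \left(-7 + 49 \cdot 11\right) - - \frac{33399}{16139} = \left(-7 + 539\right) + \frac{33399}{16139} = 532 + \frac{33399}{16139} = \frac{8619347}{16139}$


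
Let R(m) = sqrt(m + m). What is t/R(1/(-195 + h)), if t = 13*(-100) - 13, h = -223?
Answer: 1313*I*sqrt(209) ≈ 18982.0*I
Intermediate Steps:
t = -1313 (t = -1300 - 13 = -1313)
R(m) = sqrt(2)*sqrt(m) (R(m) = sqrt(2*m) = sqrt(2)*sqrt(m))
t/R(1/(-195 + h)) = -1313*(-I*sqrt(209)) = -(-1313)*I*sqrt(209) = 1313*I*sqrt(209)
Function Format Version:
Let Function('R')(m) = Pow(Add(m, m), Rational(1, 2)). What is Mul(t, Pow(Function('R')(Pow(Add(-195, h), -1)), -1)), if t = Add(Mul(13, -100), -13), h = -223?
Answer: Mul(1313, I, Pow(209, Rational(1, 2))) ≈ Mul(18982., I)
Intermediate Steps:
t = -1313 (t = Add(-1300, -13) = -1313)
Function('R')(m) = Mul(Pow(2, Rational(1, 2)), Pow(m, Rational(1, 2))) (Function('R')(m) = Pow(Mul(2, m), Rational(1, 2)) = Mul(Pow(2, Rational(1, 2)), Pow(m, Rational(1, 2))))
Mul(t, Pow(Function('R')(Pow(Add(-195, h), -1)), -1)) = Mul(-1313, Pow(Mul(Pow(2, Rational(1, 2)), Pow(Pow(Add(-195, -223), -1), Rational(1, 2))), -1)) = Mul(-1313, Pow(Mul(Pow(2, Rational(1, 2)), Pow(Pow(-418, -1), Rational(1, 2))), -1)) = Mul(-1313, Pow(Mul(Pow(2, Rational(1, 2)), Pow(Rational(-1, 418), Rational(1, 2))), -1)) = Mul(-1313, Pow(Mul(Pow(2, Rational(1, 2)), Mul(Rational(1, 418), I, Pow(418, Rational(1, 2)))), -1)) = Mul(-1313, Pow(Mul(Rational(1, 209), I, Pow(209, Rational(1, 2))), -1)) = Mul(-1313, Mul(-1, I, Pow(209, Rational(1, 2)))) = Mul(1313, I, Pow(209, Rational(1, 2)))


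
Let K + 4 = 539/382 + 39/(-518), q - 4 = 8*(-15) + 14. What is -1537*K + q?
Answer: 197530762/49469 ≈ 3993.0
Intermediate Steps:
q = -102 (q = 4 + (8*(-15) + 14) = 4 + (-120 + 14) = 4 - 106 = -102)
K = -131800/49469 (K = -4 + (539/382 + 39/(-518)) = -4 + (539*(1/382) + 39*(-1/518)) = -4 + (539/382 - 39/518) = -4 + 66076/49469 = -131800/49469 ≈ -2.6643)
-1537*K + q = -1537*(-131800/49469) - 102 = 202576600/49469 - 102 = 197530762/49469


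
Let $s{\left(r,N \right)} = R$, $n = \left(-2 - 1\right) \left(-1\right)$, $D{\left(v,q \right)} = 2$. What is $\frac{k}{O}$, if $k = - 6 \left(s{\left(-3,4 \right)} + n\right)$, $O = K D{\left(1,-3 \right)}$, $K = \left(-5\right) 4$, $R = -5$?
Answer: $- \frac{3}{10} \approx -0.3$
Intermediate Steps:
$K = -20$
$n = 3$ ($n = \left(-3\right) \left(-1\right) = 3$)
$s{\left(r,N \right)} = -5$
$O = -40$ ($O = \left(-20\right) 2 = -40$)
$k = 12$ ($k = - 6 \left(-5 + 3\right) = \left(-6\right) \left(-2\right) = 12$)
$\frac{k}{O} = \frac{12}{-40} = 12 \left(- \frac{1}{40}\right) = - \frac{3}{10}$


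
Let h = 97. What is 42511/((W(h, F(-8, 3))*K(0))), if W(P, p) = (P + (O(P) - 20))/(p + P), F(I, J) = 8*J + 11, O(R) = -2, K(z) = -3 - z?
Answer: -1870484/75 ≈ -24940.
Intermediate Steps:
F(I, J) = 11 + 8*J
W(P, p) = (-22 + P)/(P + p) (W(P, p) = (P + (-2 - 20))/(p + P) = (P - 22)/(P + p) = (-22 + P)/(P + p))
42511/((W(h, F(-8, 3))*K(0))) = 42511/((((-22 + 97)/(97 + (11 + 8*3)))*(-3 - 1*0))) = 42511/(((75/(97 + (11 + 24)))*(-3 + 0))) = 42511/(((75/(97 + 35))*(-3))) = 42511/(((75/132)*(-3))) = 42511/((((1/132)*75)*(-3))) = 42511/(((25/44)*(-3))) = 42511/(-75/44) = 42511*(-44/75) = -1870484/75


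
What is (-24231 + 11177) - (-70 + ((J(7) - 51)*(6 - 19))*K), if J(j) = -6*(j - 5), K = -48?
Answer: 26328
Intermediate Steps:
J(j) = 30 - 6*j (J(j) = -6*(-5 + j) = 30 - 6*j)
(-24231 + 11177) - (-70 + ((J(7) - 51)*(6 - 19))*K) = (-24231 + 11177) - (-70 + (((30 - 6*7) - 51)*(6 - 19))*(-48)) = -13054 - (-70 + (((30 - 42) - 51)*(-13))*(-48)) = -13054 - (-70 + ((-12 - 51)*(-13))*(-48)) = -13054 - (-70 - 63*(-13)*(-48)) = -13054 - (-70 + 819*(-48)) = -13054 - (-70 - 39312) = -13054 - 1*(-39382) = -13054 + 39382 = 26328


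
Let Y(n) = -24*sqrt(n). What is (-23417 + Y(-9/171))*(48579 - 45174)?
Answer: -79734885 - 81720*I*sqrt(19)/19 ≈ -7.9735e+7 - 18748.0*I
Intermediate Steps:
(-23417 + Y(-9/171))*(48579 - 45174) = (-23417 - 24*I*sqrt(19)/19)*(48579 - 45174) = (-23417 - 24*I*sqrt(19)/19)*3405 = -79734885 - 81720*I*sqrt(19)/19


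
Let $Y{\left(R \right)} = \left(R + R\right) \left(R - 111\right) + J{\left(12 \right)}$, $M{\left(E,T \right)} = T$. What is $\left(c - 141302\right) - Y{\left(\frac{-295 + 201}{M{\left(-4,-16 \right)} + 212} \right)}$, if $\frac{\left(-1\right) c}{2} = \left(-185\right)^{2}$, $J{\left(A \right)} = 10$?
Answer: $- \frac{1007790599}{4802} \approx -2.0987 \cdot 10^{5}$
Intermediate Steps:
$c = -68450$ ($c = - 2 \left(-185\right)^{2} = \left(-2\right) 34225 = -68450$)
$Y{\left(R \right)} = 10 + 2 R \left(-111 + R\right)$ ($Y{\left(R \right)} = \left(R + R\right) \left(R - 111\right) + 10 = 2 R \left(-111 + R\right) + 10 = 10 + 2 R \left(-111 + R\right)$)
$\left(c - 141302\right) - Y{\left(\frac{-295 + 201}{M{\left(-4,-16 \right)} + 212} \right)} = \left(-68450 - 141302\right) - \left(10 - 222 \frac{-295 + 201}{-16 + 212} + 2 \left(\frac{-295 + 201}{-16 + 212}\right)^{2}\right) = \left(-68450 - 141302\right) - \left(10 - 222 \left(- \frac{94}{196}\right) + 2 \left(- \frac{94}{196}\right)^{2}\right) = -209752 - \left(10 - 222 \left(\left(-94\right) \frac{1}{196}\right) + 2 \left(\left(-94\right) \frac{1}{196}\right)^{2}\right) = -209752 - \left(10 - - \frac{5217}{49} + 2 \left(- \frac{47}{98}\right)^{2}\right) = -209752 - \left(10 + \frac{5217}{49} + 2 \cdot \frac{2209}{9604}\right) = -209752 - \left(10 + \frac{5217}{49} + \frac{2209}{4802}\right) = -209752 - \frac{561495}{4802} = - \frac{1007790599}{4802}$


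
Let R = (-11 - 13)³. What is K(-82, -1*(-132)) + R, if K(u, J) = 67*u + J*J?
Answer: -1894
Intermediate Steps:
K(u, J) = J² + 67*u (K(u, J) = 67*u + J² = J² + 67*u)
R = -13824 (R = (-24)³ = -13824)
K(-82, -1*(-132)) + R = ((-1*(-132))² + 67*(-82)) - 13824 = (132² - 5494) - 13824 = (17424 - 5494) - 13824 = 11930 - 13824 = -1894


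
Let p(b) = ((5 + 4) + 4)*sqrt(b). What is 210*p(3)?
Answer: 2730*sqrt(3) ≈ 4728.5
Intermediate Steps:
p(b) = 13*sqrt(b) (p(b) = (9 + 4)*sqrt(b) = 13*sqrt(b))
210*p(3) = 210*(13*sqrt(3)) = 2730*sqrt(3)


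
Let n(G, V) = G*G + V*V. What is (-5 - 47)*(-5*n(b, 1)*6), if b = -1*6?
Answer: 57720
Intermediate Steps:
b = -6
n(G, V) = G² + V²
(-5 - 47)*(-5*n(b, 1)*6) = (-5 - 47)*(-5*((-6)² + 1²)*6) = -52*(-5*(36 + 1))*6 = -52*(-5*37)*6 = -(-9620)*6 = -52*(-1110) = 57720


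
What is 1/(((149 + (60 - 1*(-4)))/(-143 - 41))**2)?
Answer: 33856/45369 ≈ 0.74624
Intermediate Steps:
1/(((149 + (60 - 1*(-4)))/(-143 - 41))**2) = 1/(((149 + (60 + 4))/(-184))**2) = 1/(((149 + 64)*(-1/184))**2) = 1/((213*(-1/184))**2) = 1/((-213/184)**2) = 1/(45369/33856) = 33856/45369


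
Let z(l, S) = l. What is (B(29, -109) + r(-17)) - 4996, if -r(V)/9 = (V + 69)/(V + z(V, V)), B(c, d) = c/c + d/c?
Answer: -2457602/493 ≈ -4985.0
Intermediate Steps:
B(c, d) = 1 + d/c
r(V) = -9*(69 + V)/(2*V) (r(V) = -9*(V + 69)/(V + V) = -9*(69 + V)/(2*V))
(B(29, -109) + r(-17)) - 4996 = ((29 - 109)/29 + (9/2)*(-69 - 1*(-17))/(-17)) - 4996 = ((1/29)*(-80) + (9/2)*(-1/17)*(-69 + 17)) - 4996 = (-80/29 + (9/2)*(-1/17)*(-52)) - 4996 = (-80/29 + 234/17) - 4996 = 5426/493 - 4996 = -2457602/493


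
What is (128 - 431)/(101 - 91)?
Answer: -303/10 ≈ -30.300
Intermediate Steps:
(128 - 431)/(101 - 91) = -303/10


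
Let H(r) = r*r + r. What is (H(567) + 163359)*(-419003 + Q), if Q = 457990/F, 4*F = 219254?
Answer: -3185232615604845/15661 ≈ -2.0339e+11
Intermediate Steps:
F = 109627/2 (F = (1/4)*219254 = 109627/2 ≈ 54814.)
H(r) = r + r**2 (H(r) = r**2 + r = r + r**2)
Q = 915980/109627 (Q = 457990/(109627/2) = 457990*(2/109627) = 915980/109627 ≈ 8.3554)
(H(567) + 163359)*(-419003 + Q) = (567*(1 + 567) + 163359)*(-419003 + 915980/109627) = (567*568 + 163359)*(-45933125901/109627) = (322056 + 163359)*(-45933125901/109627) = 485415*(-45933125901/109627) = -3185232615604845/15661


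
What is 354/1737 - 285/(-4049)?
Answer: 642797/2344371 ≈ 0.27419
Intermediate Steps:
354/1737 - 285/(-4049) = 354*(1/1737) - 285*(-1/4049) = 118/579 + 285/4049 = 642797/2344371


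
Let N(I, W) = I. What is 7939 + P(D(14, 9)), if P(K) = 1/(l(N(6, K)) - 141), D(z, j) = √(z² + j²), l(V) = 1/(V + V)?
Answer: 13424837/1691 ≈ 7939.0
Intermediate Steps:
l(V) = 1/(2*V)
D(z, j) = √(j² + z²)
P(K) = -12/1691 (P(K) = 1/((½)/6 - 141) = 1/((½)*(⅙) - 141) = 1/(1/12 - 141) = 1/(-1691/12) = -12/1691)
7939 + P(D(14, 9)) = 7939 - 12/1691 = 13424837/1691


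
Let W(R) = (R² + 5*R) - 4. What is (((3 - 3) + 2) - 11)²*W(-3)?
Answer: -810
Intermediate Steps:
W(R) = -4 + R² + 5*R
(((3 - 3) + 2) - 11)²*W(-3) = (((3 - 3) + 2) - 11)²*(-4 + (-3)² + 5*(-3)) = ((0 + 2) - 11)²*(-4 + 9 - 15) = (2 - 11)²*(-10) = (-9)²*(-10) = 81*(-10) = -810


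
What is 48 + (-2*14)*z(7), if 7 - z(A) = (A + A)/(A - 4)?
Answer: -52/3 ≈ -17.333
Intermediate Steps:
z(A) = 7 - 2*A/(-4 + A) (z(A) = 7 - (A + A)/(A - 4) = 7 - 2*A/(-4 + A))
48 + (-2*14)*z(7) = 48 + (-2*14)*((-28 + 5*7)/(-4 + 7)) = 48 - 28*(-28 + 35)/3 = 48 - 28*7/3 = 48 - 196/3 = -52/3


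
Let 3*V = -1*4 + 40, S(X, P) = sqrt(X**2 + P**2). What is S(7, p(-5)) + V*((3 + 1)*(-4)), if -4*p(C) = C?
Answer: -192 + sqrt(809)/4 ≈ -184.89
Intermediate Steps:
p(C) = -C/4
S(X, P) = sqrt(P**2 + X**2)
V = 12 (V = (-1*4 + 40)/3 = (-4 + 40)/3 = (1/3)*36 = 12)
S(7, p(-5)) + V*((3 + 1)*(-4)) = sqrt((-1/4*(-5))**2 + 7**2) + 12*((3 + 1)*(-4)) = sqrt((5/4)**2 + 49) + 12*(4*(-4)) = sqrt(25/16 + 49) + 12*(-16) = sqrt(809/16) - 192 = sqrt(809)/4 - 192 = -192 + sqrt(809)/4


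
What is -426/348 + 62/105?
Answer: -3859/6090 ≈ -0.63366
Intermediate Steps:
-426/348 + 62/105 = -426*1/348 + 62*(1/105) = -71/58 + 62/105 = -3859/6090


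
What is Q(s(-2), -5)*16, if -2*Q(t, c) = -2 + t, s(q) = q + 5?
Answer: -8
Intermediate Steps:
s(q) = 5 + q
Q(t, c) = 1 - t/2 (Q(t, c) = -(-2 + t)/2 = 1 - t/2)
Q(s(-2), -5)*16 = (1 - (5 - 2)/2)*16 = (1 - ½*3)*16 = (1 - 3/2)*16 = -½*16 = -8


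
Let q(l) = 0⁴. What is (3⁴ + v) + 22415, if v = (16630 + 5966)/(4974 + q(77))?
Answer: 18652950/829 ≈ 22501.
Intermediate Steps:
q(l) = 0
v = 3766/829 (v = (16630 + 5966)/(4974 + 0) = 22596/4974 = 22596*(1/4974) = 3766/829 ≈ 4.5428)
(3⁴ + v) + 22415 = (3⁴ + 3766/829) + 22415 = (81 + 3766/829) + 22415 = 70915/829 + 22415 = 18652950/829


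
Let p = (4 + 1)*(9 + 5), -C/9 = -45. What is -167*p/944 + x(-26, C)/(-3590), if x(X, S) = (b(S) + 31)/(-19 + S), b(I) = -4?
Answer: -2024915761/163517320 ≈ -12.383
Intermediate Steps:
C = 405 (C = -9*(-45) = 405)
p = 70 (p = 5*14 = 70)
x(X, S) = 27/(-19 + S) (x(X, S) = (-4 + 31)/(-19 + S) = 27/(-19 + S))
-167*p/944 + x(-26, C)/(-3590) = -167*70/944 + (27/(-19 + 405))/(-3590) = -11690*1/944 + (27/386)*(-1/3590) = -5845/472 + (27*(1/386))*(-1/3590) = -5845/472 + (27/386)*(-1/3590) = -5845/472 - 27/1385740 = -2024915761/163517320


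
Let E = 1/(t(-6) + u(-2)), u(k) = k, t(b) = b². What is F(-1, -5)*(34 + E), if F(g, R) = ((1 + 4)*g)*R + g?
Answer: 13884/17 ≈ 816.71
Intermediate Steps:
E = 1/34 (E = 1/((-6)² - 2) = 1/(36 - 2) = 1/34 ≈ 0.029412)
F(g, R) = g + 5*R*g (F(g, R) = (5*g)*R + g = 5*R*g + g = g + 5*R*g)
F(-1, -5)*(34 + E) = (-(1 + 5*(-5)))*(34 + 1/34) = -(1 - 25)*(1157/34) = -1*(-24)*(1157/34) = 24*(1157/34) = 13884/17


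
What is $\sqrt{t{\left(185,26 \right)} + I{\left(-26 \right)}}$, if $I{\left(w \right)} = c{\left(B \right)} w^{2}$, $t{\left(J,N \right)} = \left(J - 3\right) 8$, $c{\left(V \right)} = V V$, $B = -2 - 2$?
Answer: $4 \sqrt{767} \approx 110.78$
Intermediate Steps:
$B = -4$ ($B = -2 - 2 = -4$)
$c{\left(V \right)} = V^{2}$
$t{\left(J,N \right)} = -24 + 8 J$ ($t{\left(J,N \right)} = \left(-3 + J\right) 8 = -24 + 8 J$)
$I{\left(w \right)} = 16 w^{2}$ ($I{\left(w \right)} = \left(-4\right)^{2} w^{2} = 16 w^{2}$)
$\sqrt{t{\left(185,26 \right)} + I{\left(-26 \right)}} = \sqrt{\left(-24 + 8 \cdot 185\right) + 16 \left(-26\right)^{2}} = \sqrt{\left(-24 + 1480\right) + 16 \cdot 676} = \sqrt{1456 + 10816} = \sqrt{12272} = 4 \sqrt{767}$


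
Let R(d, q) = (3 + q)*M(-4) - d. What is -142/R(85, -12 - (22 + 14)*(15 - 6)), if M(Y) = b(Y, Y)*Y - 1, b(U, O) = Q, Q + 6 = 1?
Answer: 71/3206 ≈ 0.022146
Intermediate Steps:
Q = -5 (Q = -6 + 1 = -5)
b(U, O) = -5
M(Y) = -1 - 5*Y (M(Y) = -5*Y - 1 = -1 - 5*Y)
R(d, q) = 57 - d + 19*q (R(d, q) = (3 + q)*(-1 - 5*(-4)) - d = (3 + q)*(-1 + 20) - d = (3 + q)*19 - d = (57 + 19*q) - d = 57 - d + 19*q)
-142/R(85, -12 - (22 + 14)*(15 - 6)) = -142/(57 - 1*85 + 19*(-12 - (22 + 14)*(15 - 6))) = -142/(57 - 85 + 19*(-12 - 36*9)) = -142/(57 - 85 + 19*(-12 - 1*324)) = -142/(57 - 85 + 19*(-12 - 324)) = -142/(57 - 85 + 19*(-336)) = -142/(57 - 85 - 6384) = -142/(-6412) = -142*(-1/6412) = 71/3206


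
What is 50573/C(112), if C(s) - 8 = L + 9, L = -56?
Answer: -50573/39 ≈ -1296.7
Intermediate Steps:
C(s) = -39 (C(s) = 8 + (-56 + 9) = 8 - 47 = -39)
50573/C(112) = 50573/(-39) = 50573*(-1/39) = -50573/39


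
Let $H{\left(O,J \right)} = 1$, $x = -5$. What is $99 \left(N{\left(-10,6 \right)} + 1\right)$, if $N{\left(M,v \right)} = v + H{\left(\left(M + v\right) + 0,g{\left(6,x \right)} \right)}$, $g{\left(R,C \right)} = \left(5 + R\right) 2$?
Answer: $792$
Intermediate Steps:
$g{\left(R,C \right)} = 10 + 2 R$
$N{\left(M,v \right)} = 1 + v$ ($N{\left(M,v \right)} = v + 1 = 1 + v$)
$99 \left(N{\left(-10,6 \right)} + 1\right) = 99 \left(\left(1 + 6\right) + 1\right) = 99 \left(7 + 1\right) = 99 \cdot 8 = 792$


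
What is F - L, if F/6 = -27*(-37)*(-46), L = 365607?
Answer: -641331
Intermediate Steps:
F = -275724 (F = 6*(-27*(-37)*(-46)) = 6*(999*(-46)) = 6*(-45954) = -275724)
F - L = -275724 - 1*365607 = -275724 - 365607 = -641331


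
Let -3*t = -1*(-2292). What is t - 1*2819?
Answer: -3583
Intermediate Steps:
t = -764 (t = -(-1)*(-2292)/3 = -1/3*2292 = -764)
t - 1*2819 = -764 - 1*2819 = -764 - 2819 = -3583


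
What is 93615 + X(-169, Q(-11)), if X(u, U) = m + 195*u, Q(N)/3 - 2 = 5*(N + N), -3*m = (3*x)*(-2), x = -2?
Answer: 60656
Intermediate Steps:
m = -4 (m = -3*(-2)*(-2)/3 = -(-2)*(-2) = -⅓*12 = -4)
Q(N) = 6 + 30*N (Q(N) = 6 + 3*(5*(N + N)) = 6 + 3*(5*(2*N)) = 6 + 3*(10*N) = 6 + 30*N)
X(u, U) = -4 + 195*u
93615 + X(-169, Q(-11)) = 93615 + (-4 + 195*(-169)) = 93615 + (-4 - 32955) = 93615 - 32959 = 60656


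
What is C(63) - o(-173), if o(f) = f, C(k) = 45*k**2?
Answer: 178778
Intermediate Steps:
C(63) - o(-173) = 45*63**2 - 1*(-173) = 45*3969 + 173 = 178605 + 173 = 178778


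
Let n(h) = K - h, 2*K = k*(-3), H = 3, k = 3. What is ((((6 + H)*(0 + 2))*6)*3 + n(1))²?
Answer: 405769/4 ≈ 1.0144e+5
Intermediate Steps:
K = -9/2 (K = (3*(-3))/2 = (½)*(-9) = -9/2 ≈ -4.5000)
n(h) = -9/2 - h
((((6 + H)*(0 + 2))*6)*3 + n(1))² = ((((6 + 3)*(0 + 2))*6)*3 + (-9/2 - 1*1))² = (((9*2)*6)*3 + (-9/2 - 1))² = ((18*6)*3 - 11/2)² = (108*3 - 11/2)² = (324 - 11/2)² = (637/2)² = 405769/4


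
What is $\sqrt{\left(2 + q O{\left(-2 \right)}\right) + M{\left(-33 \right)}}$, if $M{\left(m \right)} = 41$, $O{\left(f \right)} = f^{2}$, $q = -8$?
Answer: $\sqrt{11} \approx 3.3166$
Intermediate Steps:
$\sqrt{\left(2 + q O{\left(-2 \right)}\right) + M{\left(-33 \right)}} = \sqrt{\left(2 - 8 \left(-2\right)^{2}\right) + 41} = \sqrt{\left(2 - 32\right) + 41} = \sqrt{-30 + 41} = \sqrt{11}$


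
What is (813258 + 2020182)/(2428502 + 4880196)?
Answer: 1416720/3654349 ≈ 0.38768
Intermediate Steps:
(813258 + 2020182)/(2428502 + 4880196) = 2833440/7308698 = 2833440*(1/7308698) = 1416720/3654349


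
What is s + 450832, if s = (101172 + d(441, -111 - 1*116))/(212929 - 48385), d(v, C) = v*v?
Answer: 24727332087/54848 ≈ 4.5083e+5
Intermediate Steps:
d(v, C) = v**2
s = 98551/54848 (s = (101172 + 441**2)/(212929 - 48385) = (101172 + 194481)/164544 = 295653*(1/164544) = 98551/54848 ≈ 1.7968)
s + 450832 = 98551/54848 + 450832 = 24727332087/54848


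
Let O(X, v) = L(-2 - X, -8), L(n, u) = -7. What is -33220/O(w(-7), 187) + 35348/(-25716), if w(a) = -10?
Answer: 213509521/45003 ≈ 4744.3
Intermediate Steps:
O(X, v) = -7
-33220/O(w(-7), 187) + 35348/(-25716) = -33220/(-7) + 35348/(-25716) = -33220*(-⅐) + 35348*(-1/25716) = 33220/7 - 8837/6429 = 213509521/45003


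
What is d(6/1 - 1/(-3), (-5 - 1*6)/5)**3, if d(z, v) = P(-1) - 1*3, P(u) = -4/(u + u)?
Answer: -1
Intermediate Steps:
P(u) = -2/u (P(u) = -4*1/(2*u) = -2/u)
d(z, v) = -1 (d(z, v) = -2/(-1) - 1*3 = -2*(-1) - 3 = 2 - 3 = -1)
d(6/1 - 1/(-3), (-5 - 1*6)/5)**3 = (-1)**3 = -1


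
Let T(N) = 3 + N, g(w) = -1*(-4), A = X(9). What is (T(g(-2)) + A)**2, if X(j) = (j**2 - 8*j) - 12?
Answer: 16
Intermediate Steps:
X(j) = -12 + j**2 - 8*j
A = -3 (A = -12 + 9**2 - 8*9 = -12 + 81 - 72 = -3)
g(w) = 4
(T(g(-2)) + A)**2 = ((3 + 4) - 3)**2 = (7 - 3)**2 = 4**2 = 16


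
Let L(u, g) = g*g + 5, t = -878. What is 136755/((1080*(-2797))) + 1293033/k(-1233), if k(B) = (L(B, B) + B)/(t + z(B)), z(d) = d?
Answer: -61078904236081/33990508936 ≈ -1796.9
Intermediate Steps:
L(u, g) = 5 + g² (L(u, g) = g² + 5 = 5 + g²)
k(B) = (5 + B + B²)/(-878 + B) (k(B) = ((5 + B²) + B)/(-878 + B) = (5 + B + B²)/(-878 + B))
136755/((1080*(-2797))) + 1293033/k(-1233) = 136755/((1080*(-2797))) + 1293033/(((5 - 1233 + (-1233)²)/(-878 - 1233))) = 136755/(-3020760) + 1293033/(((5 - 1233 + 1520289)/(-2111))) = 136755*(-1/3020760) + 1293033/((-1/2111*1519061)) = -1013/22376 + 1293033/(-1519061/2111) = -1013/22376 + 1293033*(-2111/1519061) = -1013/22376 - 2729592663/1519061 = -61078904236081/33990508936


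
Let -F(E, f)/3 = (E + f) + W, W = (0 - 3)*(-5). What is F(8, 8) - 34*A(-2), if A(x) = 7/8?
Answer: -491/4 ≈ -122.75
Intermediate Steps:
A(x) = 7/8 (A(x) = 7*(⅛) = 7/8)
W = 15 (W = -3*(-5) = 15)
F(E, f) = -45 - 3*E - 3*f (F(E, f) = -3*((E + f) + 15) = -3*(15 + E + f) = -45 - 3*E - 3*f)
F(8, 8) - 34*A(-2) = (-45 - 3*8 - 3*8) - 34*7/8 = (-45 - 24 - 24) - 119/4 = -93 - 119/4 = -491/4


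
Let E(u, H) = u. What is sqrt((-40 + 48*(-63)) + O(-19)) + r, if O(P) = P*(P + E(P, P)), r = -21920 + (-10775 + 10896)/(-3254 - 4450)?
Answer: -168871801/7704 + I*sqrt(2342) ≈ -21920.0 + 48.394*I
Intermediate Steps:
r = -168871801/7704 (r = -21920 + 121/(-7704) = -21920 + 121*(-1/7704) = -21920 - 121/7704 = -168871801/7704 ≈ -21920.)
O(P) = 2*P**2 (O(P) = P*(P + P) = P*(2*P) = 2*P**2)
sqrt((-40 + 48*(-63)) + O(-19)) + r = sqrt((-40 + 48*(-63)) + 2*(-19)**2) - 168871801/7704 = sqrt((-40 - 3024) + 2*361) - 168871801/7704 = sqrt(-3064 + 722) - 168871801/7704 = sqrt(-2342) - 168871801/7704 = I*sqrt(2342) - 168871801/7704 = -168871801/7704 + I*sqrt(2342)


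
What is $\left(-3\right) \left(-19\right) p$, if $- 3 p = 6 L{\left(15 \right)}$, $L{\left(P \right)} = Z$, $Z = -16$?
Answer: $1824$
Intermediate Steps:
$L{\left(P \right)} = -16$
$p = 32$ ($p = - \frac{6 \left(-16\right)}{3} = \left(- \frac{1}{3}\right) \left(-96\right) = 32$)
$\left(-3\right) \left(-19\right) p = \left(-3\right) \left(-19\right) 32 = 57 \cdot 32 = 1824$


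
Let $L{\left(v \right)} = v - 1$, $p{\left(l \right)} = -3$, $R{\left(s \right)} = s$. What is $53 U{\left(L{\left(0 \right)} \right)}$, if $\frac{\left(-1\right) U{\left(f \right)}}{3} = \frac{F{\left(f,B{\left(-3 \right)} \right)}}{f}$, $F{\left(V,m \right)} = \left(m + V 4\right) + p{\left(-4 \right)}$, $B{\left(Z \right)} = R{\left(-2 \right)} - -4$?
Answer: $-795$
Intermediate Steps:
$B{\left(Z \right)} = 2$ ($B{\left(Z \right)} = -2 - -4 = -2 + 4 = 2$)
$F{\left(V,m \right)} = -3 + m + 4 V$ ($F{\left(V,m \right)} = \left(m + V 4\right) - 3 = \left(m + 4 V\right) - 3 = -3 + m + 4 V$)
$L{\left(v \right)} = -1 + v$
$U{\left(f \right)} = - \frac{3 \left(-1 + 4 f\right)}{f}$ ($U{\left(f \right)} = - 3 \frac{-3 + 2 + 4 f}{f} = - 3 \frac{-1 + 4 f}{f} = - \frac{3 \left(-1 + 4 f\right)}{f}$)
$53 U{\left(L{\left(0 \right)} \right)} = 53 \left(-12 + \frac{3}{-1 + 0}\right) = 53 \left(-12 + \frac{3}{-1}\right) = 53 \left(-12 + 3 \left(-1\right)\right) = 53 \left(-12 - 3\right) = 53 \left(-15\right) = -795$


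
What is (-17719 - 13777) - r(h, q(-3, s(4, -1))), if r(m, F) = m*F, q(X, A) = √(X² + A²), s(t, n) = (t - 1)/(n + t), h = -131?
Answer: -31496 + 131*√10 ≈ -31082.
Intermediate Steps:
s(t, n) = (-1 + t)/(n + t)
q(X, A) = √(A² + X²)
r(m, F) = F*m
(-17719 - 13777) - r(h, q(-3, s(4, -1))) = (-17719 - 13777) - √(((-1 + 4)/(-1 + 4))² + (-3)²)*(-131) = -31496 - √((3/3)² + 9)*(-131) = -31496 - √(((⅓)*3)² + 9)*(-131) = -31496 - √(1² + 9)*(-131) = -31496 - √(1 + 9)*(-131) = -31496 - √10*(-131) = -31496 - (-131)*√10 = -31496 + 131*√10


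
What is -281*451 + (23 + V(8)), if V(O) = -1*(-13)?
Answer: -126695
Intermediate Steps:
V(O) = 13
-281*451 + (23 + V(8)) = -281*451 + (23 + 13) = -126731 + 36 = -126695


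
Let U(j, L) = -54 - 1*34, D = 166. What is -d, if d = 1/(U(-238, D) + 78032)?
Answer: -1/77944 ≈ -1.2830e-5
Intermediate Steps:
U(j, L) = -88 (U(j, L) = -54 - 34 = -88)
d = 1/77944 (d = 1/(-88 + 78032) = 1/77944 ≈ 1.2830e-5)
-d = -1*1/77944 = -1/77944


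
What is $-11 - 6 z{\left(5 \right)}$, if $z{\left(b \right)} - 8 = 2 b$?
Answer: $-119$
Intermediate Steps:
$z{\left(b \right)} = 8 + 2 b$
$-11 - 6 z{\left(5 \right)} = -11 - 6 \left(8 + 2 \cdot 5\right) = -11 - 6 \left(8 + 10\right) = -11 - 108 = -119$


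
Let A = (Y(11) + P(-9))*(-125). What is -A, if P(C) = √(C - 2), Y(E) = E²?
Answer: 15125 + 125*I*√11 ≈ 15125.0 + 414.58*I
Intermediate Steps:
P(C) = √(-2 + C)
A = -15125 - 125*I*√11 (A = (11² + √(-2 - 9))*(-125) = (121 + √(-11))*(-125) = (121 + I*√11)*(-125) = -15125 - 125*I*√11 ≈ -15125.0 - 414.58*I)
-A = -(-15125 - 125*I*√11) = 15125 + 125*I*√11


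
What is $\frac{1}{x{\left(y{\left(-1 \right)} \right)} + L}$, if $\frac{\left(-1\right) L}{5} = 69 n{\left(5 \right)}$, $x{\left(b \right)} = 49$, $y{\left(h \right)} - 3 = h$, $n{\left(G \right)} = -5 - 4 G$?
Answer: $\frac{1}{8674} \approx 0.00011529$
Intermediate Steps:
$y{\left(h \right)} = 3 + h$
$L = 8625$ ($L = - 5 \cdot 69 \left(-5 - 20\right) = - 5 \cdot 69 \left(-25\right) = \left(-5\right) \left(-1725\right) = 8625$)
$\frac{1}{x{\left(y{\left(-1 \right)} \right)} + L} = \frac{1}{49 + 8625} = \frac{1}{8674}$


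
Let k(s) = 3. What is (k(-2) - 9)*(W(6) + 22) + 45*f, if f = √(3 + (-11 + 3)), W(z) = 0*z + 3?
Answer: -150 + 45*I*√5 ≈ -150.0 + 100.62*I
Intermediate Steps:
W(z) = 3 (W(z) = 0 + 3 = 3)
f = I*√5 (f = √(3 - 8) = √(-5) = I*√5 ≈ 2.2361*I)
(k(-2) - 9)*(W(6) + 22) + 45*f = (3 - 9)*(3 + 22) + 45*(I*√5) = -6*25 + 45*I*√5 = -150 + 45*I*√5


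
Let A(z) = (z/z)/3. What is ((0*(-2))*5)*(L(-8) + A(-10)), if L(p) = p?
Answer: 0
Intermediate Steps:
A(z) = 1/3 (A(z) = 1*(1/3) = 1/3)
((0*(-2))*5)*(L(-8) + A(-10)) = ((0*(-2))*5)*(-8 + 1/3) = (0*5)*(-23/3) = 0*(-23/3) = 0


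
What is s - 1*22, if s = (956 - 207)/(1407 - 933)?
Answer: -9679/474 ≈ -20.420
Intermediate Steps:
s = 749/474 ≈ 1.5802
s - 1*22 = 749/474 - 1*22 = 749/474 - 22 = -9679/474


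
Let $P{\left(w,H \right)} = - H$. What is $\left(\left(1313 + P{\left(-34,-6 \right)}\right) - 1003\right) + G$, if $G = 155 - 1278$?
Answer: $-807$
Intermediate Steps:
$G = -1123$
$\left(\left(1313 + P{\left(-34,-6 \right)}\right) - 1003\right) + G = \left(\left(1313 - -6\right) - 1003\right) - 1123 = \left(\left(1313 + 6\right) - 1003\right) - 1123 = \left(1319 - 1003\right) - 1123 = 316 - 1123 = -807$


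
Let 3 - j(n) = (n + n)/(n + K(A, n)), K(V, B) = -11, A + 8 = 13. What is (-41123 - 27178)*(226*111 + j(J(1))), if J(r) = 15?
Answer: -3426183063/2 ≈ -1.7131e+9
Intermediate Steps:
A = 5 (A = -8 + 13 = 5)
j(n) = 3 - 2*n/(-11 + n) (j(n) = 3 - (n + n)/(n - 11) = 3 - 2*n/(-11 + n))
(-41123 - 27178)*(226*111 + j(J(1))) = (-41123 - 27178)*(226*111 + (-33 + 15)/(-11 + 15)) = -68301*(25086 - 18/4) = -68301*(25086 + (¼)*(-18)) = -68301*(25086 - 9/2) = -68301*50163/2 = -3426183063/2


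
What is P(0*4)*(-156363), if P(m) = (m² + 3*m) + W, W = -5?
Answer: 781815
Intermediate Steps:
P(m) = -5 + m² + 3*m (P(m) = (m² + 3*m) - 5 = -5 + m² + 3*m)
P(0*4)*(-156363) = (-5 + (0*4)² + 3*(0*4))*(-156363) = (-5 + 0² + 3*0)*(-156363) = (-5 + 0 + 0)*(-156363) = -5*(-156363) = 781815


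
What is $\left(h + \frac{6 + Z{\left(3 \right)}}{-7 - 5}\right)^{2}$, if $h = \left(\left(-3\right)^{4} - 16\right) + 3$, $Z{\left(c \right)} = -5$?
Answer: $\frac{664225}{144} \approx 4612.7$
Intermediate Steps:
$h = 68$ ($h = \left(81 - 16\right) + 3 = 65 + 3 = 68$)
$\left(h + \frac{6 + Z{\left(3 \right)}}{-7 - 5}\right)^{2} = \left(68 + \frac{6 - 5}{-7 - 5}\right)^{2} = \left(68 + 1 \frac{1}{-12}\right)^{2} = \left(68 + 1 \left(- \frac{1}{12}\right)\right)^{2} = \left(68 - \frac{1}{12}\right)^{2} = \left(\frac{815}{12}\right)^{2} = \frac{664225}{144}$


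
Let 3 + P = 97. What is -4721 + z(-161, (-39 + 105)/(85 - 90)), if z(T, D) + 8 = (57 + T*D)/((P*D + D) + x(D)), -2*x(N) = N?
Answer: -9835228/2079 ≈ -4730.8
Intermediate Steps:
P = 94 (P = -3 + 97 = 94)
x(N) = -N/2
z(T, D) = -8 + 2*(57 + D*T)/(189*D) (z(T, D) = -8 + (57 + T*D)/((94*D + D) - D/2) = -8 + (57 + D*T)/(95*D - D/2) = -8 + (57 + D*T)/((189*D/2)) = -8 + (57 + D*T)*(2/(189*D)) = -8 + 2*(57 + D*T)/(189*D))
-4721 + z(-161, (-39 + 105)/(85 - 90)) = -4721 + (-8 + (2/189)*(-161) + 38/(63*(((-39 + 105)/(85 - 90))))) = -4721 + (-8 - 46/27 + 38/(63*((66/(-5))))) = -4721 + (-8 - 46/27 + 38/(63*((66*(-⅕))))) = -4721 + (-8 - 46/27 + 38/(63*(-66/5))) = -4721 + (-8 - 46/27 + (38/63)*(-5/66)) = -4721 + (-8 - 46/27 - 95/2079) = -4721 - 20269/2079 = -9835228/2079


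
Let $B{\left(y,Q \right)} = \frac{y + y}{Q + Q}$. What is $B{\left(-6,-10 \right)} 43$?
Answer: $\frac{129}{5} \approx 25.8$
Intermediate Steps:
$B{\left(y,Q \right)} = \frac{y}{Q}$ ($B{\left(y,Q \right)} = \frac{2 y}{2 Q} = 2 y \frac{1}{2 Q} = \frac{y}{Q}$)
$B{\left(-6,-10 \right)} 43 = - \frac{6}{-10} \cdot 43 = \left(-6\right) \left(- \frac{1}{10}\right) 43 = \frac{3}{5} \cdot 43 = \frac{129}{5}$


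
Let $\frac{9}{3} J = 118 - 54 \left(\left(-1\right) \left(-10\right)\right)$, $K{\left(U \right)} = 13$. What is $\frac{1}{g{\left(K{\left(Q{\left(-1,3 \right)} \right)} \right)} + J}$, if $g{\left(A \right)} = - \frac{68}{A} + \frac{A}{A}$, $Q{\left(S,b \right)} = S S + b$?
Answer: $- \frac{39}{5651} \approx -0.0069014$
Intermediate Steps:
$Q{\left(S,b \right)} = b + S^{2}$ ($Q{\left(S,b \right)} = S^{2} + b = b + S^{2}$)
$g{\left(A \right)} = 1 - \frac{68}{A}$ ($g{\left(A \right)} = - \frac{68}{A} + 1 = 1 - \frac{68}{A}$)
$J = - \frac{422}{3}$ ($J = \frac{118 - 54 \left(\left(-1\right) \left(-10\right)\right)}{3} = \frac{118 - 540}{3} = \frac{1}{3} \left(-422\right) = - \frac{422}{3} \approx -140.67$)
$\frac{1}{g{\left(K{\left(Q{\left(-1,3 \right)} \right)} \right)} + J} = \frac{1}{\frac{-68 + 13}{13} - \frac{422}{3}} = \frac{1}{\frac{1}{13} \left(-55\right) - \frac{422}{3}} = \frac{1}{- \frac{55}{13} - \frac{422}{3}} = \frac{1}{- \frac{5651}{39}} = - \frac{39}{5651}$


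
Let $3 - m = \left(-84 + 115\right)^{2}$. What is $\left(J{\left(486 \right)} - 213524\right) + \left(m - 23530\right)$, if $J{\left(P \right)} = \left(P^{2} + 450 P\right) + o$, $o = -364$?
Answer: $216520$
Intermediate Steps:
$J{\left(P \right)} = -364 + P^{2} + 450 P$ ($J{\left(P \right)} = \left(P^{2} + 450 P\right) - 364 = -364 + P^{2} + 450 P$)
$m = -958$ ($m = 3 - \left(-84 + 115\right)^{2} = 3 - 31^{2} = 3 - 961 = -958$)
$\left(J{\left(486 \right)} - 213524\right) + \left(m - 23530\right) = \left(\left(-364 + 486^{2} + 450 \cdot 486\right) - 213524\right) - 24488 = \left(\left(-364 + 236196 + 218700\right) - 213524\right) - 24488 = \left(454532 - 213524\right) - 24488 = 241008 - 24488 = 216520$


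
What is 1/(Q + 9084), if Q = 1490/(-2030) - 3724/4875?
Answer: 989625/8988271153 ≈ 0.00011010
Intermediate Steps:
Q = -1482347/989625 (Q = 1490*(-1/2030) - 3724*1/4875 = -149/203 - 3724/4875 = -1482347/989625 ≈ -1.4979)
1/(Q + 9084) = 1/(-1482347/989625 + 9084) = 1/(8988271153/989625) = 989625/8988271153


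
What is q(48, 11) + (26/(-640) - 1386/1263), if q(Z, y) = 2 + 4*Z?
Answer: 25982367/134720 ≈ 192.86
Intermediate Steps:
q(48, 11) + (26/(-640) - 1386/1263) = (2 + 4*48) + (26/(-640) - 1386/1263) = (2 + 192) + (26*(-1/640) - 1386*1/1263) = 194 + (-13/320 - 462/421) = 194 - 153313/134720 = 25982367/134720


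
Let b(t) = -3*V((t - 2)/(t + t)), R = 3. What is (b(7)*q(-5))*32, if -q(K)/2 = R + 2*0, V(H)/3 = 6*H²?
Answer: 64800/49 ≈ 1322.4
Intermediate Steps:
V(H) = 18*H² (V(H) = 3*(6*H²) = 18*H²)
b(t) = -27*(-2 + t)²/(2*t²) (b(t) = -54*((t - 2)/(t + t))² = -54*((-2 + t)/((2*t)))² = -54*((-2 + t)*(1/(2*t)))² = -54*((-2 + t)/(2*t))² = -54*(-2 + t)²/(4*t²) = -27*(-2 + t)²/(2*t²))
q(K) = -6 (q(K) = -2*(3 + 2*0) = -2*(3 + 0) = -2*3 = -6)
(b(7)*q(-5))*32 = (-27/2*(-2 + 7)²/7²*(-6))*32 = (-27/2*1/49*5²*(-6))*32 = (-27/2*1/49*25*(-6))*32 = -675/98*(-6)*32 = (2025/49)*32 = 64800/49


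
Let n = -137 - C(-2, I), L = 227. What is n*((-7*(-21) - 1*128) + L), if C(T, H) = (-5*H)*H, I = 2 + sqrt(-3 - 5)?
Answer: -38622 + 9840*I*sqrt(2) ≈ -38622.0 + 13916.0*I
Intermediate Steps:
I = 2 + 2*I*sqrt(2) (I = 2 + sqrt(-8) = 2 + 2*I*sqrt(2) ≈ 2.0 + 2.8284*I)
C(T, H) = -5*H**2
n = -137 + 5*(2 + 2*I*sqrt(2))**2 (n = -137 - (-5)*(2 + 2*I*sqrt(2))**2 = -137 + 5*(2 + 2*I*sqrt(2))**2 ≈ -157.0 + 56.569*I)
n*((-7*(-21) - 1*128) + L) = (-157 + 40*I*sqrt(2))*((-7*(-21) - 1*128) + 227) = (-157 + 40*I*sqrt(2))*((147 - 128) + 227) = (-157 + 40*I*sqrt(2))*(19 + 227) = (-157 + 40*I*sqrt(2))*246 = -38622 + 9840*I*sqrt(2)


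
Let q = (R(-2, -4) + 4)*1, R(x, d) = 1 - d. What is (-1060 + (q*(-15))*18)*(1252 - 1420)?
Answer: 586320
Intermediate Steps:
q = 9 (q = ((1 - 1*(-4)) + 4)*1 = ((1 + 4) + 4)*1 = (5 + 4)*1 = 9*1 = 9)
(-1060 + (q*(-15))*18)*(1252 - 1420) = (-1060 + (9*(-15))*18)*(1252 - 1420) = (-1060 - 135*18)*(-168) = (-1060 - 2430)*(-168) = -3490*(-168) = 586320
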